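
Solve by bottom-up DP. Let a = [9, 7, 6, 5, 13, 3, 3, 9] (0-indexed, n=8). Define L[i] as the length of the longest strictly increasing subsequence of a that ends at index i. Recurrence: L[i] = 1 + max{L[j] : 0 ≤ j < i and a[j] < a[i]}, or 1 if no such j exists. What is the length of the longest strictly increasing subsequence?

2

   i    0    1    2    3    4    5    6    7
a[i]    9    7    6    5   13    3    3    9
L[i]    1    1    1    1    2    1    1    2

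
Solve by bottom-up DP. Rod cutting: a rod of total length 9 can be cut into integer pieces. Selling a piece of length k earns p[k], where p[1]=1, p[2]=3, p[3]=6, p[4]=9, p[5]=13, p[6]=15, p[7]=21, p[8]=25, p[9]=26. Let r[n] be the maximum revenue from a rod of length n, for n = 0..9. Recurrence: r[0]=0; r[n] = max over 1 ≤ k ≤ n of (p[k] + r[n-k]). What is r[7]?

   n    0    1    2    3    4    5    6    7    8    9
r[n]    0    1    3    6    9   13   15   21   25   26

21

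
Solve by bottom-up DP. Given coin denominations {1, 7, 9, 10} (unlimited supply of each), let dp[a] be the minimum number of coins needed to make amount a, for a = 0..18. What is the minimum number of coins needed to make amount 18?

 a  0  1  2  3  4  5  6  7  8  9 10 11 12 13 14 15 16 17 18
dp  0  1  2  3  4  5  6  1  2  1  1  2  3  4  2  3  2  2  2

2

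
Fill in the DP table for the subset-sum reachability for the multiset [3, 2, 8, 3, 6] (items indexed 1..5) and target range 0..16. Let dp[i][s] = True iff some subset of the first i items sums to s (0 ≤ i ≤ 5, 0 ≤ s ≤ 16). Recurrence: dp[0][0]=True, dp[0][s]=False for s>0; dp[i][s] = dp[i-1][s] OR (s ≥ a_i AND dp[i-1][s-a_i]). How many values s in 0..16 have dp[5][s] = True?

i\s   0   1   2   3   4   5   6   7   8   9  10  11  12  13  14  15  16
  0   T   F   F   F   F   F   F   F   F   F   F   F   F   F   F   F   F
  1   T   F   F   T   F   F   F   F   F   F   F   F   F   F   F   F   F
  2   T   F   T   T   F   T   F   F   F   F   F   F   F   F   F   F   F
  3   T   F   T   T   F   T   F   F   T   F   T   T   F   T   F   F   F
  4   T   F   T   T   F   T   T   F   T   F   T   T   F   T   T   F   T
  5   T   F   T   T   F   T   T   F   T   T   T   T   T   T   T   F   T

13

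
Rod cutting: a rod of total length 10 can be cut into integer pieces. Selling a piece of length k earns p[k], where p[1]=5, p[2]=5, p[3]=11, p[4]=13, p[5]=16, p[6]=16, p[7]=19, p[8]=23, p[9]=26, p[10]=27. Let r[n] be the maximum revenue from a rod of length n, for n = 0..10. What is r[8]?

40

   n    0    1    2    3    4    5    6    7    8    9   10
r[n]    0    5   10   15   20   25   30   35   40   45   50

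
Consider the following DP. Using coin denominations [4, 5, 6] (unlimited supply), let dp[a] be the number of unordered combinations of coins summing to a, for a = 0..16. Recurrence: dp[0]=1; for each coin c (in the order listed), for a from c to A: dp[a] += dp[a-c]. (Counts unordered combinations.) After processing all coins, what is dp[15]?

after  coin     0     1     2     3     4     5     6     7     8     9    10    11    12    13    14    15    16
          4     1     0     0     0     1     0     0     0     1     0     0     0     1     0     0     0     1
          5     1     0     0     0     1     1     0     0     1     1     1     0     1     1     1     1     1
          6     1     0     0     0     1     1     1     0     1     1     2     1     2     1     2     2     3

2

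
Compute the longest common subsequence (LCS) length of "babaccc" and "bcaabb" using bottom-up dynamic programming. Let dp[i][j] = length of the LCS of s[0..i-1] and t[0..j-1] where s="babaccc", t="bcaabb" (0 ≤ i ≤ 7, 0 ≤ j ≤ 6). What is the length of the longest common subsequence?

   ''  b  c  a  a  b  b
''  0  0  0  0  0  0  0
 b  0  1  1  1  1  1  1
 a  0  1  1  2  2  2  2
 b  0  1  1  2  2  3  3
 a  0  1  1  2  3  3  3
 c  0  1  2  2  3  3  3
 c  0  1  2  2  3  3  3
 c  0  1  2  2  3  3  3

3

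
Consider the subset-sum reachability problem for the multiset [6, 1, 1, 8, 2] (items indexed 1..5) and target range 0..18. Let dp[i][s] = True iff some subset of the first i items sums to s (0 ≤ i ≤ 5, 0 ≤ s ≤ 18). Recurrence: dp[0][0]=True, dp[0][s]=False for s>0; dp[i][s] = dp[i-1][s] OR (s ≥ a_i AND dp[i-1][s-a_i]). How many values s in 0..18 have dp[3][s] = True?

i\s   0   1   2   3   4   5   6   7   8   9  10  11  12  13  14  15  16  17  18
  0   T   F   F   F   F   F   F   F   F   F   F   F   F   F   F   F   F   F   F
  1   T   F   F   F   F   F   T   F   F   F   F   F   F   F   F   F   F   F   F
  2   T   T   F   F   F   F   T   T   F   F   F   F   F   F   F   F   F   F   F
  3   T   T   T   F   F   F   T   T   T   F   F   F   F   F   F   F   F   F   F
  4   T   T   T   F   F   F   T   T   T   T   T   F   F   F   T   T   T   F   F
  5   T   T   T   T   T   F   T   T   T   T   T   T   T   F   T   T   T   T   T

6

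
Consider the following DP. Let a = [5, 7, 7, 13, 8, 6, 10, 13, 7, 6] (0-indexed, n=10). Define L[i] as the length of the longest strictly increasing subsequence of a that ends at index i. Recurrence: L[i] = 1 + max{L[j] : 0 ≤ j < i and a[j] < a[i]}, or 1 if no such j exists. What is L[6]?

   i    0    1    2    3    4    5    6    7    8    9
a[i]    5    7    7   13    8    6   10   13    7    6
L[i]    1    2    2    3    3    2    4    5    3    2

4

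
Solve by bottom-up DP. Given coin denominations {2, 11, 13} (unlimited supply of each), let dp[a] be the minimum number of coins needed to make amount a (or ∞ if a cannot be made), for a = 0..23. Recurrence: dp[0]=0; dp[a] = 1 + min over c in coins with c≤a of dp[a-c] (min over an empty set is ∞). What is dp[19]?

4

 a  0  1  2  3  4  5  6  7  8  9 10 11 12 13 14 15 16 17 18 19 20 21 22 23
dp  0  -  1  -  2  -  3  -  4  -  5  1  6  1  7  2  8  3  9  4 10  5  2  6
(- denotes ∞ / unreachable)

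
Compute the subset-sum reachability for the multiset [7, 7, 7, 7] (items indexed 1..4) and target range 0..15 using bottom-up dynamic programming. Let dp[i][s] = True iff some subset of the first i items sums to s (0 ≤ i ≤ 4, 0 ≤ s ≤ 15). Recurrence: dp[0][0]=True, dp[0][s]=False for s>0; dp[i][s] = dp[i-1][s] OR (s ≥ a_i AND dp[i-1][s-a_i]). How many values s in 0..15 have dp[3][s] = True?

3

i\s   0   1   2   3   4   5   6   7   8   9  10  11  12  13  14  15
  0   T   F   F   F   F   F   F   F   F   F   F   F   F   F   F   F
  1   T   F   F   F   F   F   F   T   F   F   F   F   F   F   F   F
  2   T   F   F   F   F   F   F   T   F   F   F   F   F   F   T   F
  3   T   F   F   F   F   F   F   T   F   F   F   F   F   F   T   F
  4   T   F   F   F   F   F   F   T   F   F   F   F   F   F   T   F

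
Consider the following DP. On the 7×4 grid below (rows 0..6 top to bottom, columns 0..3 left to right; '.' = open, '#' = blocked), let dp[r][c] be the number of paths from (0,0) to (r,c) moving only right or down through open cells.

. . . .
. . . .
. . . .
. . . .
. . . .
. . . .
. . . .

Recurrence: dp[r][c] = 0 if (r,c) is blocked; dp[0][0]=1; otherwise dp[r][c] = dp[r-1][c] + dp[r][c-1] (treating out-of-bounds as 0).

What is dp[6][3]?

84

r\c   0   1   2   3
  0   1   1   1   1
  1   1   2   3   4
  2   1   3   6  10
  3   1   4  10  20
  4   1   5  15  35
  5   1   6  21  56
  6   1   7  28  84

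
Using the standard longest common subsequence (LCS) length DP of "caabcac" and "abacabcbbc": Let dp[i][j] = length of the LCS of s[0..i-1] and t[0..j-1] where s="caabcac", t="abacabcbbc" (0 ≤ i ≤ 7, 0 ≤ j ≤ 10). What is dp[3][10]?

2

   ''  a  b  a  c  a  b  c  b  b  c
''  0  0  0  0  0  0  0  0  0  0  0
 c  0  0  0  0  1  1  1  1  1  1  1
 a  0  1  1  1  1  2  2  2  2  2  2
 a  0  1  1  2  2  2  2  2  2  2  2
 b  0  1  2  2  2  2  3  3  3  3  3
 c  0  1  2  2  3  3  3  4  4  4  4
 a  0  1  2  3  3  4  4  4  4  4  4
 c  0  1  2  3  4  4  4  5  5  5  5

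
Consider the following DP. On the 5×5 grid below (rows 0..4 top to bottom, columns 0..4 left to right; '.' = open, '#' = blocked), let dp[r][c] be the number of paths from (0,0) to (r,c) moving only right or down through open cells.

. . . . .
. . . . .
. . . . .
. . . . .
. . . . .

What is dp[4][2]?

15

r\c   0   1   2   3   4
  0   1   1   1   1   1
  1   1   2   3   4   5
  2   1   3   6  10  15
  3   1   4  10  20  35
  4   1   5  15  35  70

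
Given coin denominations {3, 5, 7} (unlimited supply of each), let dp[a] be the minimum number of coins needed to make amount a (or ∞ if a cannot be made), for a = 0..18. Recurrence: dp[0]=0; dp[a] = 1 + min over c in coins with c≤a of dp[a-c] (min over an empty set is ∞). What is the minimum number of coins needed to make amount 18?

4

 a  0  1  2  3  4  5  6  7  8  9 10 11 12 13 14 15 16 17 18
dp  0  -  -  1  -  1  2  1  2  3  2  3  2  3  2  3  4  3  4
(- denotes ∞ / unreachable)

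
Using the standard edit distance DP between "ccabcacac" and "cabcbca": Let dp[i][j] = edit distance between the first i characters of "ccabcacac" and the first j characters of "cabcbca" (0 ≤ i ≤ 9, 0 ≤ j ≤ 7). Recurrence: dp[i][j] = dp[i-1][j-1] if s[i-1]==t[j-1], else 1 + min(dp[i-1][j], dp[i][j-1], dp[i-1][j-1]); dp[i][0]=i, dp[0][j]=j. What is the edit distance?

3

   ''  c  a  b  c  b  c  a
''  0  1  2  3  4  5  6  7
 c  1  0  1  2  3  4  5  6
 c  2  1  1  2  2  3  4  5
 a  3  2  1  2  3  3  4  4
 b  4  3  2  1  2  3  4  5
 c  5  4  3  2  1  2  3  4
 a  6  5  4  3  2  2  3  3
 c  7  6  5  4  3  3  2  3
 a  8  7  6  5  4  4  3  2
 c  9  8  7  6  5  5  4  3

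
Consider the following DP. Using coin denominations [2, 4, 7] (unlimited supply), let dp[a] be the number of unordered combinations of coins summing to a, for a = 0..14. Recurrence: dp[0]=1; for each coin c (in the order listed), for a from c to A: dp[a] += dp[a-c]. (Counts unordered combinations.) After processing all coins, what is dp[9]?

after  coin     0     1     2     3     4     5     6     7     8     9    10    11    12    13    14
          2     1     0     1     0     1     0     1     0     1     0     1     0     1     0     1
          4     1     0     1     0     2     0     2     0     3     0     3     0     4     0     4
          7     1     0     1     0     2     0     2     1     3     1     3     2     4     2     5

1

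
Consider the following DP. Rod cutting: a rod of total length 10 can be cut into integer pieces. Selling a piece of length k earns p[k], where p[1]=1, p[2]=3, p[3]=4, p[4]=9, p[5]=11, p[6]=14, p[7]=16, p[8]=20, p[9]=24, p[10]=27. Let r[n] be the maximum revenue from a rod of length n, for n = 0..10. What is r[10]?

   n    0    1    2    3    4    5    6    7    8    9   10
r[n]    0    1    3    4    9   11   14   16   20   24   27

27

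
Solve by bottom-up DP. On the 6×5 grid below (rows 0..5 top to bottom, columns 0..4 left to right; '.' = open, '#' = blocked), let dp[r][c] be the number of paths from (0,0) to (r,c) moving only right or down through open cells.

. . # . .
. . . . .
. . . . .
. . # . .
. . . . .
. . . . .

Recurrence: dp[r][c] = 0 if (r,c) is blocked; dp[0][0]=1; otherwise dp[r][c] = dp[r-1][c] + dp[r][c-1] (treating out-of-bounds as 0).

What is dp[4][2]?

5

r\c   0   1   2   3   4
  0   1   1   0   0   0
  1   1   2   2   2   2
  2   1   3   5   7   9
  3   1   4   0   7  16
  4   1   5   5  12  28
  5   1   6  11  23  51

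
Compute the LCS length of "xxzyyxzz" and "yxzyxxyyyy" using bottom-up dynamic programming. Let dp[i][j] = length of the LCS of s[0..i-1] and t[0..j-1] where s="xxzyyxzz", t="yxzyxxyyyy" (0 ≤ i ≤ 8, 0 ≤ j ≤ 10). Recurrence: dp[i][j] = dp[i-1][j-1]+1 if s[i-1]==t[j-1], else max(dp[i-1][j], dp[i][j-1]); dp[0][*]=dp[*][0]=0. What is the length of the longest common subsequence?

4

   ''  y  x  z  y  x  x  y  y  y  y
''  0  0  0  0  0  0  0  0  0  0  0
 x  0  0  1  1  1  1  1  1  1  1  1
 x  0  0  1  1  1  2  2  2  2  2  2
 z  0  0  1  2  2  2  2  2  2  2  2
 y  0  1  1  2  3  3  3  3  3  3  3
 y  0  1  1  2  3  3  3  4  4  4  4
 x  0  1  2  2  3  4  4  4  4  4  4
 z  0  1  2  3  3  4  4  4  4  4  4
 z  0  1  2  3  3  4  4  4  4  4  4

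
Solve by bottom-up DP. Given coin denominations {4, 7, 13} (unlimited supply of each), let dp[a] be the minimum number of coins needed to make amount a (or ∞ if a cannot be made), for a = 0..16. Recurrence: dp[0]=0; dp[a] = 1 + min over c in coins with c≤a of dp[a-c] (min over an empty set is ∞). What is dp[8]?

2

 a  0  1  2  3  4  5  6  7  8  9 10 11 12 13 14 15 16
dp  0  -  -  -  1  -  -  1  2  -  -  2  3  1  2  3  4
(- denotes ∞ / unreachable)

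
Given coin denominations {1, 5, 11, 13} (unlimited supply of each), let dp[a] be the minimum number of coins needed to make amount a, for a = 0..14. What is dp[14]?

 a  0  1  2  3  4  5  6  7  8  9 10 11 12 13 14
dp  0  1  2  3  4  1  2  3  4  5  2  1  2  1  2

2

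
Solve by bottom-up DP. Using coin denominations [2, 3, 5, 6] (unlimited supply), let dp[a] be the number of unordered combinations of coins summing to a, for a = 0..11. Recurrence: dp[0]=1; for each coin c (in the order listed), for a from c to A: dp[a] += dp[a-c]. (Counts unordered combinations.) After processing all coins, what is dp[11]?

6

after  coin     0     1     2     3     4     5     6     7     8     9    10    11
          2     1     0     1     0     1     0     1     0     1     0     1     0
          3     1     0     1     1     1     1     2     1     2     2     2     2
          5     1     0     1     1     1     2     2     2     3     3     4     4
          6     1     0     1     1     1     2     3     2     4     4     5     6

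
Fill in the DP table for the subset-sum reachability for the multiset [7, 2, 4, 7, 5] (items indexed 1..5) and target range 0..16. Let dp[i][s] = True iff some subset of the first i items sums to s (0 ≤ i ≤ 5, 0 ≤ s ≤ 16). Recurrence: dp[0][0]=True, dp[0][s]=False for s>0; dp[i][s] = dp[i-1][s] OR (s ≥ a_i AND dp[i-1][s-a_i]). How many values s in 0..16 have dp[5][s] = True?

12

i\s   0   1   2   3   4   5   6   7   8   9  10  11  12  13  14  15  16
  0   T   F   F   F   F   F   F   F   F   F   F   F   F   F   F   F   F
  1   T   F   F   F   F   F   F   T   F   F   F   F   F   F   F   F   F
  2   T   F   T   F   F   F   F   T   F   T   F   F   F   F   F   F   F
  3   T   F   T   F   T   F   T   T   F   T   F   T   F   T   F   F   F
  4   T   F   T   F   T   F   T   T   F   T   F   T   F   T   T   F   T
  5   T   F   T   F   T   T   T   T   F   T   F   T   T   T   T   F   T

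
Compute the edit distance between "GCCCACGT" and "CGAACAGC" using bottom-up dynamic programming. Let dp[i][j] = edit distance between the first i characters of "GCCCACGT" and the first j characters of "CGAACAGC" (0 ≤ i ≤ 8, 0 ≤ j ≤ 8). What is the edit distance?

   ''  C  G  A  A  C  A  G  C
''  0  1  2  3  4  5  6  7  8
 G  1  1  1  2  3  4  5  6  7
 C  2  1  2  2  3  3  4  5  6
 C  3  2  2  3  3  3  4  5  5
 C  4  3  3  3  4  3  4  5  5
 A  5  4  4  3  3  4  3  4  5
 C  6  5  5  4  4  3  4  4  4
 G  7  6  5  5  5  4  4  4  5
 T  8  7  6  6  6  5  5  5  5

5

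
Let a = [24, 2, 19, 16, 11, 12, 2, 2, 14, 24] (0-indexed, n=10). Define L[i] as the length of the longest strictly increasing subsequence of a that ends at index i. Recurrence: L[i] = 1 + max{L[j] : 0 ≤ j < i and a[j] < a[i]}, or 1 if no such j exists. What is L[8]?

4

   i    0    1    2    3    4    5    6    7    8    9
a[i]   24    2   19   16   11   12    2    2   14   24
L[i]    1    1    2    2    2    3    1    1    4    5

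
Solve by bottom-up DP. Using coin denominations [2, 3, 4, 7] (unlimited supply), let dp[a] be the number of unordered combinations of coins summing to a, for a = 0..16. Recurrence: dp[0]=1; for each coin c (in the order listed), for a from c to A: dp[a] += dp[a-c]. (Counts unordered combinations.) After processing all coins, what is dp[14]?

after  coin     0     1     2     3     4     5     6     7     8     9    10    11    12    13    14    15    16
          2     1     0     1     0     1     0     1     0     1     0     1     0     1     0     1     0     1
          3     1     0     1     1     1     1     2     1     2     2     2     2     3     2     3     3     3
          4     1     0     1     1     2     1     3     2     4     3     5     4     7     5     8     7    10
          7     1     0     1     1     2     1     3     3     4     4     6     6     8     8    11    11    14

11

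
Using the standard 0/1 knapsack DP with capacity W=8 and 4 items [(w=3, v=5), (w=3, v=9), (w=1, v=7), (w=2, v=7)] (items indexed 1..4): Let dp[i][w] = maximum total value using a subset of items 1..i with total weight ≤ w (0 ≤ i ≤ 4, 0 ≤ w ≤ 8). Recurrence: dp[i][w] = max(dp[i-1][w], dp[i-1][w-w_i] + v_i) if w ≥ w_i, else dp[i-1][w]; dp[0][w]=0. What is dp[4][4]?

16

i\w   0   1   2   3   4   5   6   7   8
  0   0   0   0   0   0   0   0   0   0
  1   0   0   0   5   5   5   5   5   5
  2   0   0   0   9   9   9  14  14  14
  3   0   7   7   9  16  16  16  21  21
  4   0   7   7  14  16  16  23  23  23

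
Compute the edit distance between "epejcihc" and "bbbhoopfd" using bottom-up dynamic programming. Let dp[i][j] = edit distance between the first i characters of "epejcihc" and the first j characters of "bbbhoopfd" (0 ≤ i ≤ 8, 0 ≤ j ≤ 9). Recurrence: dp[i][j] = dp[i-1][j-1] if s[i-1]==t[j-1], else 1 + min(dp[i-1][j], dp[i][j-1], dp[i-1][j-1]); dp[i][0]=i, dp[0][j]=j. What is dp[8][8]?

   ''  b  b  b  h  o  o  p  f  d
''  0  1  2  3  4  5  6  7  8  9
 e  1  1  2  3  4  5  6  7  8  9
 p  2  2  2  3  4  5  6  6  7  8
 e  3  3  3  3  4  5  6  7  7  8
 j  4  4  4  4  4  5  6  7  8  8
 c  5  5  5  5  5  5  6  7  8  9
 i  6  6  6  6  6  6  6  7  8  9
 h  7  7  7  7  6  7  7  7  8  9
 c  8  8  8  8  7  7  8  8  8  9

8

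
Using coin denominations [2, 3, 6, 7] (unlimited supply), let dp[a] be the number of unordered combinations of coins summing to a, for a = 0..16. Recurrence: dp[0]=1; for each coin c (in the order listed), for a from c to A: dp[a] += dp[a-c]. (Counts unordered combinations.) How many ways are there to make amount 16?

10

after  coin     0     1     2     3     4     5     6     7     8     9    10    11    12    13    14    15    16
          2     1     0     1     0     1     0     1     0     1     0     1     0     1     0     1     0     1
          3     1     0     1     1     1     1     2     1     2     2     2     2     3     2     3     3     3
          6     1     0     1     1     1     1     3     1     3     3     3     3     6     3     6     6     6
          7     1     0     1     1     1     1     3     2     3     4     4     4     7     6     8     9    10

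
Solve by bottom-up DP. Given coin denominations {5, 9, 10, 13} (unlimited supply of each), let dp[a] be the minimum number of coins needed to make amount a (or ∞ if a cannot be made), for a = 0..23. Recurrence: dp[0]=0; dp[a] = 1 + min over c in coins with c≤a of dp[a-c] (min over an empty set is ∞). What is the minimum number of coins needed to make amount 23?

2

 a  0  1  2  3  4  5  6  7  8  9 10 11 12 13 14 15 16 17 18 19 20 21 22 23
dp  0  -  -  -  -  1  -  -  -  1  1  -  -  1  2  2  -  -  2  2  2  -  2  2
(- denotes ∞ / unreachable)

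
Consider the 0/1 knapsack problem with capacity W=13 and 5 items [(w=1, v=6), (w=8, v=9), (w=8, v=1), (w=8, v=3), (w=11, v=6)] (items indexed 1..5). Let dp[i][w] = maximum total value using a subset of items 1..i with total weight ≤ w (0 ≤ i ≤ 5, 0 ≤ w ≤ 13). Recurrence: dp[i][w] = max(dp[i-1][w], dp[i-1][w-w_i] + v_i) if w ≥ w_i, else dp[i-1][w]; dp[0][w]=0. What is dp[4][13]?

i\w   0   1   2   3   4   5   6   7   8   9  10  11  12  13
  0   0   0   0   0   0   0   0   0   0   0   0   0   0   0
  1   0   6   6   6   6   6   6   6   6   6   6   6   6   6
  2   0   6   6   6   6   6   6   6   9  15  15  15  15  15
  3   0   6   6   6   6   6   6   6   9  15  15  15  15  15
  4   0   6   6   6   6   6   6   6   9  15  15  15  15  15
  5   0   6   6   6   6   6   6   6   9  15  15  15  15  15

15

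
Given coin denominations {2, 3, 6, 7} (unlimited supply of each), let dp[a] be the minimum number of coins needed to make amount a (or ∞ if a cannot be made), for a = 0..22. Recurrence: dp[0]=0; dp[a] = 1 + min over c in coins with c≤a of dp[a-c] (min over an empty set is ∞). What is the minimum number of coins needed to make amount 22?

4

 a  0  1  2  3  4  5  6  7  8  9 10 11 12 13 14 15 16 17 18 19 20 21 22
dp  0  -  1  1  2  2  1  1  2  2  2  3  2  2  2  3  3  3  3  3  3  3  4
(- denotes ∞ / unreachable)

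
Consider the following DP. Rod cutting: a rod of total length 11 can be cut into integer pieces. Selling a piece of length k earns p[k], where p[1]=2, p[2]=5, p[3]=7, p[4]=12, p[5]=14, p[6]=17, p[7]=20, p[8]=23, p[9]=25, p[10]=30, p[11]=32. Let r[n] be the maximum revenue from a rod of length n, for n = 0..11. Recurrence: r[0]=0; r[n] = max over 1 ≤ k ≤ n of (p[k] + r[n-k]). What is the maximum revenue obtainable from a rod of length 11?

32

   n    0    1    2    3    4    5    6    7    8    9   10   11
r[n]    0    2    5    7   12   14   17   20   24   26   30   32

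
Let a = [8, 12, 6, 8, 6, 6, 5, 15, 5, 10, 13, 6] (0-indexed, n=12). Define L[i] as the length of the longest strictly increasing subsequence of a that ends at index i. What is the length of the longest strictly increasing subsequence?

   i    0    1    2    3    4    5    6    7    8    9   10   11
a[i]    8   12    6    8    6    6    5   15    5   10   13    6
L[i]    1    2    1    2    1    1    1    3    1    3    4    2

4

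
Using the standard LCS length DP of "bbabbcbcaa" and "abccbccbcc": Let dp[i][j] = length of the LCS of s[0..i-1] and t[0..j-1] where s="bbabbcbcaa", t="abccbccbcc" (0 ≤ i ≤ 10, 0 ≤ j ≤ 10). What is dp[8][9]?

   ''  a  b  c  c  b  c  c  b  c  c
''  0  0  0  0  0  0  0  0  0  0  0
 b  0  0  1  1  1  1  1  1  1  1  1
 b  0  0  1  1  1  2  2  2  2  2  2
 a  0  1  1  1  1  2  2  2  2  2  2
 b  0  1  2  2  2  2  2  2  3  3  3
 b  0  1  2  2  2  3  3  3  3  3  3
 c  0  1  2  3  3  3  4  4  4  4  4
 b  0  1  2  3  3  4  4  4  5  5  5
 c  0  1  2  3  4  4  5  5  5  6  6
 a  0  1  2  3  4  4  5  5  5  6  6
 a  0  1  2  3  4  4  5  5  5  6  6

6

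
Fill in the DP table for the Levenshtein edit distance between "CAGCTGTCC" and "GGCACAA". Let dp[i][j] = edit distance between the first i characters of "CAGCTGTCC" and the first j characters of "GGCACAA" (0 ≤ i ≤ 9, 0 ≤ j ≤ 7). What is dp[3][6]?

   ''  G  G  C  A  C  A  A
''  0  1  2  3  4  5  6  7
 C  1  1  2  2  3  4  5  6
 A  2  2  2  3  2  3  4  5
 G  3  2  2  3  3  3  4  5
 C  4  3  3  2  3  3  4  5
 T  5  4  4  3  3  4  4  5
 G  6  5  4  4  4  4  5  5
 T  7  6  5  5  5  5  5  6
 C  8  7  6  5  6  5  6  6
 C  9  8  7  6  6  6  6  7

4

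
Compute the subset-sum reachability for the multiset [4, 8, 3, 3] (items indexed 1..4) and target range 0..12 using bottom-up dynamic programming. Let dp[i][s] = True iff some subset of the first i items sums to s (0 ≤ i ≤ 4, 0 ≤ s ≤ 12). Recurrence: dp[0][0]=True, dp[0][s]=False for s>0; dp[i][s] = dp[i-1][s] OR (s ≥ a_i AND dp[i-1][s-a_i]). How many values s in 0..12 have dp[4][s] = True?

9

i\s   0   1   2   3   4   5   6   7   8   9  10  11  12
  0   T   F   F   F   F   F   F   F   F   F   F   F   F
  1   T   F   F   F   T   F   F   F   F   F   F   F   F
  2   T   F   F   F   T   F   F   F   T   F   F   F   T
  3   T   F   F   T   T   F   F   T   T   F   F   T   T
  4   T   F   F   T   T   F   T   T   T   F   T   T   T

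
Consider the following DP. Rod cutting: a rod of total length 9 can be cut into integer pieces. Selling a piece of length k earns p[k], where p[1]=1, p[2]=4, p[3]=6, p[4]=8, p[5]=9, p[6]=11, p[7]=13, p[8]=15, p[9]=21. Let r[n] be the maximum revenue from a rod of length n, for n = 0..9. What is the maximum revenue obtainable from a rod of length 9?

21

   n    0    1    2    3    4    5    6    7    8    9
r[n]    0    1    4    6    8   10   12   14   16   21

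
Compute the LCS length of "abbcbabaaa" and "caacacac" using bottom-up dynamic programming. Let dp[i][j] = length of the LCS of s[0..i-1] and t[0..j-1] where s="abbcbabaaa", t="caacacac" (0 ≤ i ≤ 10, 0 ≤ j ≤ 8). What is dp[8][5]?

3

   ''  c  a  a  c  a  c  a  c
''  0  0  0  0  0  0  0  0  0
 a  0  0  1  1  1  1  1  1  1
 b  0  0  1  1  1  1  1  1  1
 b  0  0  1  1  1  1  1  1  1
 c  0  1  1  1  2  2  2  2  2
 b  0  1  1  1  2  2  2  2  2
 a  0  1  2  2  2  3  3  3  3
 b  0  1  2  2  2  3  3  3  3
 a  0  1  2  3  3  3  3  4  4
 a  0  1  2  3  3  4  4  4  4
 a  0  1  2  3  3  4  4  5  5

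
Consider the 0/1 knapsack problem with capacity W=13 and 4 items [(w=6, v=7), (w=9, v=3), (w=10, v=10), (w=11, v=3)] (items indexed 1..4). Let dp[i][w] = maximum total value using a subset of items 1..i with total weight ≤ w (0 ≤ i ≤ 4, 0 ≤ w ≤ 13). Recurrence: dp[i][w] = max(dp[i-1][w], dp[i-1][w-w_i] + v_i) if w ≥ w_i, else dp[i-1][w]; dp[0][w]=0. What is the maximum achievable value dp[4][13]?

10

i\w   0   1   2   3   4   5   6   7   8   9  10  11  12  13
  0   0   0   0   0   0   0   0   0   0   0   0   0   0   0
  1   0   0   0   0   0   0   7   7   7   7   7   7   7   7
  2   0   0   0   0   0   0   7   7   7   7   7   7   7   7
  3   0   0   0   0   0   0   7   7   7   7  10  10  10  10
  4   0   0   0   0   0   0   7   7   7   7  10  10  10  10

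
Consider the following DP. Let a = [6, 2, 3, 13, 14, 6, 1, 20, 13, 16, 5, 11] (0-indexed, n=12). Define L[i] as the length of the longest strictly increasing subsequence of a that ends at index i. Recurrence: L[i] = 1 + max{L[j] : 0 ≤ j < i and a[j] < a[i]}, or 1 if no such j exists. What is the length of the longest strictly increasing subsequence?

   i    0    1    2    3    4    5    6    7    8    9   10   11
a[i]    6    2    3   13   14    6    1   20   13   16    5   11
L[i]    1    1    2    3    4    3    1    5    4    5    3    4

5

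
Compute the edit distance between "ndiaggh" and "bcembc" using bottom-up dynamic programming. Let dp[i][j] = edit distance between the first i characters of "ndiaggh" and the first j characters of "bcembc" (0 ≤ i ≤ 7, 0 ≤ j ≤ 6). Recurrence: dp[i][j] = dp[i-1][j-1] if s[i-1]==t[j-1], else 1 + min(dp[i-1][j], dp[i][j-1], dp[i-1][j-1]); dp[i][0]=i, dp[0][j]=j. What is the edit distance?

   ''  b  c  e  m  b  c
''  0  1  2  3  4  5  6
 n  1  1  2  3  4  5  6
 d  2  2  2  3  4  5  6
 i  3  3  3  3  4  5  6
 a  4  4  4  4  4  5  6
 g  5  5  5  5  5  5  6
 g  6  6  6  6  6  6  6
 h  7  7  7  7  7  7  7

7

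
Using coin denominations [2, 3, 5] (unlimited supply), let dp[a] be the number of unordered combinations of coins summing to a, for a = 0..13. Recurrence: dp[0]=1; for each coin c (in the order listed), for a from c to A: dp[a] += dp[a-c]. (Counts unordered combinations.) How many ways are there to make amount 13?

after  coin     0     1     2     3     4     5     6     7     8     9    10    11    12    13
          2     1     0     1     0     1     0     1     0     1     0     1     0     1     0
          3     1     0     1     1     1     1     2     1     2     2     2     2     3     2
          5     1     0     1     1     1     2     2     2     3     3     4     4     5     5

5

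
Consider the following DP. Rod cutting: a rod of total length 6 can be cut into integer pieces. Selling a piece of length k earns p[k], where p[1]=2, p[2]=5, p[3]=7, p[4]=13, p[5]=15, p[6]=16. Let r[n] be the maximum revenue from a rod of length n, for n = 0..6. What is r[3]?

7

   n    0    1    2    3    4    5    6
r[n]    0    2    5    7   13   15   18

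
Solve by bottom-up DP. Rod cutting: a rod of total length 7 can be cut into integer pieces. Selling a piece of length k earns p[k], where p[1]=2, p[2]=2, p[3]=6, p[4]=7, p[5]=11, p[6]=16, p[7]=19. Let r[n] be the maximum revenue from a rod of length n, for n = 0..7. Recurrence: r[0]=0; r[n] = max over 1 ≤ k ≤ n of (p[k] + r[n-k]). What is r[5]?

   n    0    1    2    3    4    5    6    7
r[n]    0    2    4    6    8   11   16   19

11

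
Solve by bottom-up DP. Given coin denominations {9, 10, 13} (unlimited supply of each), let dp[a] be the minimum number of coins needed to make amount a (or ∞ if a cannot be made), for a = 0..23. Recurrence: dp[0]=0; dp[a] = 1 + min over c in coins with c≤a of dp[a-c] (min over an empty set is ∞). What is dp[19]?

 a  0  1  2  3  4  5  6  7  8  9 10 11 12 13 14 15 16 17 18 19 20 21 22 23
dp  0  -  -  -  -  -  -  -  -  1  1  -  -  1  -  -  -  -  2  2  2  -  2  2
(- denotes ∞ / unreachable)

2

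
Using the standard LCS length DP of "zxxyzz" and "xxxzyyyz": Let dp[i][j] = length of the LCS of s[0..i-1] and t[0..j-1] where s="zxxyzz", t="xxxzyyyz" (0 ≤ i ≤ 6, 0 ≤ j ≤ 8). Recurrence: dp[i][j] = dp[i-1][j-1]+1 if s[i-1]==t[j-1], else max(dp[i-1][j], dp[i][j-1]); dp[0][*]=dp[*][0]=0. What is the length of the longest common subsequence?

4

   ''  x  x  x  z  y  y  y  z
''  0  0  0  0  0  0  0  0  0
 z  0  0  0  0  1  1  1  1  1
 x  0  1  1  1  1  1  1  1  1
 x  0  1  2  2  2  2  2  2  2
 y  0  1  2  2  2  3  3  3  3
 z  0  1  2  2  3  3  3  3  4
 z  0  1  2  2  3  3  3  3  4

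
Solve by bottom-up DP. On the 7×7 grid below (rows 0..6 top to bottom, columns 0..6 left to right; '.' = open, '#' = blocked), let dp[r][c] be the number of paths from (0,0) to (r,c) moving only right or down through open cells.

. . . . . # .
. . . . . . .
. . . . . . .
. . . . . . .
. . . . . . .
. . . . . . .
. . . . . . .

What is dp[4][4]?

70

r\c   0   1   2   3   4   5   6
  0   1   1   1   1   1   0   0
  1   1   2   3   4   5   5   5
  2   1   3   6  10  15  20  25
  3   1   4  10  20  35  55  80
  4   1   5  15  35  70 125 205
  5   1   6  21  56 126 251 456
  6   1   7  28  84 210 461 917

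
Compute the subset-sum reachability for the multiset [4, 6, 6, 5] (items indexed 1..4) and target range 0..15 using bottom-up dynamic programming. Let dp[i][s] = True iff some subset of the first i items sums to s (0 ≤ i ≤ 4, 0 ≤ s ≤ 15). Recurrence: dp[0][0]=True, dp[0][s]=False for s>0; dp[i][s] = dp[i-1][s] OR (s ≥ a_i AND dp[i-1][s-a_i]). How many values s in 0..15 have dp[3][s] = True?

5

i\s   0   1   2   3   4   5   6   7   8   9  10  11  12  13  14  15
  0   T   F   F   F   F   F   F   F   F   F   F   F   F   F   F   F
  1   T   F   F   F   T   F   F   F   F   F   F   F   F   F   F   F
  2   T   F   F   F   T   F   T   F   F   F   T   F   F   F   F   F
  3   T   F   F   F   T   F   T   F   F   F   T   F   T   F   F   F
  4   T   F   F   F   T   T   T   F   F   T   T   T   T   F   F   T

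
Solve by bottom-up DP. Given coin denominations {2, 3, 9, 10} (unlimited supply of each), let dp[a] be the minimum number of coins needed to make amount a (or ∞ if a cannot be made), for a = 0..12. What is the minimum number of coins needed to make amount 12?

2

 a  0  1  2  3  4  5  6  7  8  9 10 11 12
dp  0  -  1  1  2  2  2  3  3  1  1  2  2
(- denotes ∞ / unreachable)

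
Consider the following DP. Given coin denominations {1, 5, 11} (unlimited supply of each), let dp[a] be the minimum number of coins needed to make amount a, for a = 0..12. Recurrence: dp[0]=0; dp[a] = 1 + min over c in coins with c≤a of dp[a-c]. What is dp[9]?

 a  0  1  2  3  4  5  6  7  8  9 10 11 12
dp  0  1  2  3  4  1  2  3  4  5  2  1  2

5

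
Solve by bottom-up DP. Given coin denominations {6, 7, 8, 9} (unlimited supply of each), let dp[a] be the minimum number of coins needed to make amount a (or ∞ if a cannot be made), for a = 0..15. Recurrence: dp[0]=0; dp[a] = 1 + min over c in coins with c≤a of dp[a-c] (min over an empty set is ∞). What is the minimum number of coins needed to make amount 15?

2

 a  0  1  2  3  4  5  6  7  8  9 10 11 12 13 14 15
dp  0  -  -  -  -  -  1  1  1  1  -  -  2  2  2  2
(- denotes ∞ / unreachable)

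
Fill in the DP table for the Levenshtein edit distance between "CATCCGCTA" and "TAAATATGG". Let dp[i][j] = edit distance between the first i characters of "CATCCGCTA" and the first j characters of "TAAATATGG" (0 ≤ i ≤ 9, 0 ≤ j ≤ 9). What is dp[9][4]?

   ''  T  A  A  A  T  A  T  G  G
''  0  1  2  3  4  5  6  7  8  9
 C  1  1  2  3  4  5  6  7  8  9
 A  2  2  1  2  3  4  5  6  7  8
 T  3  2  2  2  3  3  4  5  6  7
 C  4  3  3  3  3  4  4  5  6  7
 C  5  4  4  4  4  4  5  5  6  7
 G  6  5  5  5  5  5  5  6  5  6
 C  7  6  6  6  6  6  6  6  6  6
 T  8  7  7  7  7  6  7  6  7  7
 A  9  8  7  7  7  7  6  7  7  8

7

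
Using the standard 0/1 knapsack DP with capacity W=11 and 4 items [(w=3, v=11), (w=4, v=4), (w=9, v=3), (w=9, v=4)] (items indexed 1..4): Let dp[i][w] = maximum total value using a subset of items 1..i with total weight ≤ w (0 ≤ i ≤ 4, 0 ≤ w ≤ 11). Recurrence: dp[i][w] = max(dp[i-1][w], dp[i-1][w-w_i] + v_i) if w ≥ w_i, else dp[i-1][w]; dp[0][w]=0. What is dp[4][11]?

15

i\w   0   1   2   3   4   5   6   7   8   9  10  11
  0   0   0   0   0   0   0   0   0   0   0   0   0
  1   0   0   0  11  11  11  11  11  11  11  11  11
  2   0   0   0  11  11  11  11  15  15  15  15  15
  3   0   0   0  11  11  11  11  15  15  15  15  15
  4   0   0   0  11  11  11  11  15  15  15  15  15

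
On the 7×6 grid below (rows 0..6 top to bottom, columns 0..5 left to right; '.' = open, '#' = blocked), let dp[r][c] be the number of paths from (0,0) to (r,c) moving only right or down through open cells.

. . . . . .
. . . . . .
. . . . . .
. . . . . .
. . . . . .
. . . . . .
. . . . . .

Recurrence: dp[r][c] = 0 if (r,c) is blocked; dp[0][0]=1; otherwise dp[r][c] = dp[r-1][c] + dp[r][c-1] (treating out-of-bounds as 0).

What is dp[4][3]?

r\c   0   1   2   3   4   5
  0   1   1   1   1   1   1
  1   1   2   3   4   5   6
  2   1   3   6  10  15  21
  3   1   4  10  20  35  56
  4   1   5  15  35  70 126
  5   1   6  21  56 126 252
  6   1   7  28  84 210 462

35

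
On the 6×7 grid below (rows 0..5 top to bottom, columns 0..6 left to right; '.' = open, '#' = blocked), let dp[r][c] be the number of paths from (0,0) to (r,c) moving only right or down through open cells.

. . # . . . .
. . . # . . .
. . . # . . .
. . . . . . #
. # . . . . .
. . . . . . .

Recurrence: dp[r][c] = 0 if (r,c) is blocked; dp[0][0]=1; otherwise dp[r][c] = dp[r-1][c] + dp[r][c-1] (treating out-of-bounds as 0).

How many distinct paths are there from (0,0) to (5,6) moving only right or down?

r\c   0   1   2   3   4   5   6
  0   1   1   0   0   0   0   0
  1   1   2   2   0   0   0   0
  2   1   3   5   0   0   0   0
  3   1   4   9   9   9   9   0
  4   1   0   9  18  27  36  36
  5   1   1  10  28  55  91 127

127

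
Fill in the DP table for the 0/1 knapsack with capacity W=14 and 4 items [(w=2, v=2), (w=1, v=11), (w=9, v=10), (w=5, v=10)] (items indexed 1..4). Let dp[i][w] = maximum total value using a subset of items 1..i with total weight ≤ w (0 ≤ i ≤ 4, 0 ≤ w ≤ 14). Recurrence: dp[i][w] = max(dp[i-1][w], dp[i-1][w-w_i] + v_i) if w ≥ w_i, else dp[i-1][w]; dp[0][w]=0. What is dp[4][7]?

i\w   0   1   2   3   4   5   6   7   8   9  10  11  12  13  14
  0   0   0   0   0   0   0   0   0   0   0   0   0   0   0   0
  1   0   0   2   2   2   2   2   2   2   2   2   2   2   2   2
  2   0  11  11  13  13  13  13  13  13  13  13  13  13  13  13
  3   0  11  11  13  13  13  13  13  13  13  21  21  23  23  23
  4   0  11  11  13  13  13  21  21  23  23  23  23  23  23  23

21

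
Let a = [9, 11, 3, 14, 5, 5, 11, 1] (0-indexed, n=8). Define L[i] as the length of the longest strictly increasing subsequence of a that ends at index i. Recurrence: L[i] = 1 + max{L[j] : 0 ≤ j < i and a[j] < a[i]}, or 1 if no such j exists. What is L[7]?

   i    0    1    2    3    4    5    6    7
a[i]    9   11    3   14    5    5   11    1
L[i]    1    2    1    3    2    2    3    1

1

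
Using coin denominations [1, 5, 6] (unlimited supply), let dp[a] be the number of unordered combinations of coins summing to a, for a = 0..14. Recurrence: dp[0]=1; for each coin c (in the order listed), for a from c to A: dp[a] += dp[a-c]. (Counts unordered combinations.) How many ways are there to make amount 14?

6

after  coin     0     1     2     3     4     5     6     7     8     9    10    11    12    13    14
          1     1     1     1     1     1     1     1     1     1     1     1     1     1     1     1
          5     1     1     1     1     1     2     2     2     2     2     3     3     3     3     3
          6     1     1     1     1     1     2     3     3     3     3     4     5     6     6     6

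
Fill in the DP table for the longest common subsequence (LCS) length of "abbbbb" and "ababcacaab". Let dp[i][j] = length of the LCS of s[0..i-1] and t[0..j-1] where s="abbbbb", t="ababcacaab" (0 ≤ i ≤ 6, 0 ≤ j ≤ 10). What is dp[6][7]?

   ''  a  b  a  b  c  a  c  a  a  b
''  0  0  0  0  0  0  0  0  0  0  0
 a  0  1  1  1  1  1  1  1  1  1  1
 b  0  1  2  2  2  2  2  2  2  2  2
 b  0  1  2  2  3  3  3  3  3  3  3
 b  0  1  2  2  3  3  3  3  3  3  4
 b  0  1  2  2  3  3  3  3  3  3  4
 b  0  1  2  2  3  3  3  3  3  3  4

3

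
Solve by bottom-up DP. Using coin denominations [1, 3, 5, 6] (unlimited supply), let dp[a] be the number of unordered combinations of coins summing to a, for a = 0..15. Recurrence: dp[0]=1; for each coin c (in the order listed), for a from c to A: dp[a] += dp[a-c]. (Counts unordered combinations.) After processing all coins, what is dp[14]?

17

after  coin     0     1     2     3     4     5     6     7     8     9    10    11    12    13    14    15
          1     1     1     1     1     1     1     1     1     1     1     1     1     1     1     1     1
          3     1     1     1     2     2     2     3     3     3     4     4     4     5     5     5     6
          5     1     1     1     2     2     3     4     4     5     6     7     8     9    10    11    13
          6     1     1     1     2     2     3     5     5     6     8     9    11    14    15    17    21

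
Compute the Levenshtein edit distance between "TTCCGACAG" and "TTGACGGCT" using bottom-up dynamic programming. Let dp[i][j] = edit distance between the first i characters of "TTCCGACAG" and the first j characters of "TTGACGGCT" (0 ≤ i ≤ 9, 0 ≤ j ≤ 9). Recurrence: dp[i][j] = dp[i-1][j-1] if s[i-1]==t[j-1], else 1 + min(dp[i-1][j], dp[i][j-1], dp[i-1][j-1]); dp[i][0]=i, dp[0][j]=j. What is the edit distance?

5

   ''  T  T  G  A  C  G  G  C  T
''  0  1  2  3  4  5  6  7  8  9
 T  1  0  1  2  3  4  5  6  7  8
 T  2  1  0  1  2  3  4  5  6  7
 C  3  2  1  1  2  2  3  4  5  6
 C  4  3  2  2  2  2  3  4  4  5
 G  5  4  3  2  3  3  2  3  4  5
 A  6  5  4  3  2  3  3  3  4  5
 C  7  6  5  4  3  2  3  4  3  4
 A  8  7  6  5  4  3  3  4  4  4
 G  9  8  7  6  5  4  3  3  4  5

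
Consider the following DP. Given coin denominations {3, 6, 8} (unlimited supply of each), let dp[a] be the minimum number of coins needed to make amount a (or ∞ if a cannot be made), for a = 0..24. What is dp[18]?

3

 a  0  1  2  3  4  5  6  7  8  9 10 11 12 13 14 15 16 17 18 19 20 21 22 23 24
dp  0  -  -  1  -  -  1  -  1  2  -  2  2  -  2  3  2  3  3  3  3  4  3  4  3
(- denotes ∞ / unreachable)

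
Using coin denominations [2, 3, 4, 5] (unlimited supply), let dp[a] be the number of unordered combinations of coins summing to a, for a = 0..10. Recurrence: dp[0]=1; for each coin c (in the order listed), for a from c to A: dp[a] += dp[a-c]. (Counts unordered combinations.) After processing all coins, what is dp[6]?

after  coin     0     1     2     3     4     5     6     7     8     9    10
          2     1     0     1     0     1     0     1     0     1     0     1
          3     1     0     1     1     1     1     2     1     2     2     2
          4     1     0     1     1     2     1     3     2     4     3     5
          5     1     0     1     1     2     2     3     3     5     5     7

3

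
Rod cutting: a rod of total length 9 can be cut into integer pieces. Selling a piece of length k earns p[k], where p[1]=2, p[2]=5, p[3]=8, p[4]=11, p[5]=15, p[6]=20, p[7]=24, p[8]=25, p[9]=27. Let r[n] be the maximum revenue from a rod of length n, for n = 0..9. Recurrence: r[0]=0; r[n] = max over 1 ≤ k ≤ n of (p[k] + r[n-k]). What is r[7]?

   n    0    1    2    3    4    5    6    7    8    9
r[n]    0    2    5    8   11   15   20   24   26   29

24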